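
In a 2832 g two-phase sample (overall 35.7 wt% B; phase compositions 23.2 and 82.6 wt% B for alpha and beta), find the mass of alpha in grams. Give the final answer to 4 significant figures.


f_alpha = (C_beta - C0) / (C_beta - C_alpha)
f_alpha = (82.6 - 35.7) / (82.6 - 23.2) = 0.789562
m_alpha = f_alpha * m_total = 0.789562 * 2832 = 2236 g


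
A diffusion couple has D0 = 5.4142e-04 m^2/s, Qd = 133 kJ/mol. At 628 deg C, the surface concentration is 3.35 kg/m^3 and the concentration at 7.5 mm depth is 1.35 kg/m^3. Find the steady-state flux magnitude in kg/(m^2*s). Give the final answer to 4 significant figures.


Step 1: D = D0 * exp(-Qd/(R*T))
T = 628 + 273.15 = 901.15 K
D = 5.4142e-04 * exp(-133e3 / (8.314 * 901.15)) = 1.05679e-11 m^2/s
Step 2: J = D * (C1 - C2) / dx
J = 1.05679e-11 * (3.35 - 1.35) / 7.5e-03
J = 2.818e-09 kg/(m^2*s)


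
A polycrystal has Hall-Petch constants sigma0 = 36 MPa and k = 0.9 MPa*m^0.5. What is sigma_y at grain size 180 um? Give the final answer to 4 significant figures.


sigma_y = sigma0 + k / sqrt(d)
d = 180 um = 1.8e-04 m
sigma_y = 36 + 0.9 / sqrt(1.8e-04)
sigma_y = 103.1 MPa


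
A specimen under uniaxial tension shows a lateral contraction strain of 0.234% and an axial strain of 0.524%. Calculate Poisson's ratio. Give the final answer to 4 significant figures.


nu = -epsilon_lat / epsilon_axial
Lateral strain is contraction (negative), so using magnitudes:
nu = 0.234 / 0.524
nu = 0.4466


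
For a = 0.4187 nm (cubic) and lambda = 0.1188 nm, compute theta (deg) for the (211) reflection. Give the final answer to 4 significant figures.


d = a / sqrt(h^2+k^2+l^2)
d = 0.4187 / sqrt(6) = 0.170934 nm
lambda = 2*d*sin(theta)  =>  sin(theta) = lambda / (2*d)
sin(theta) = 0.1188 / (2 * 0.170934) = 0.347503
theta = 20.33 deg


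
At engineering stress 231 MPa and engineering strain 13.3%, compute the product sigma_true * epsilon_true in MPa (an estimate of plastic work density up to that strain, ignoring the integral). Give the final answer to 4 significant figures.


sigma_true = sigma_eng * (1 + epsilon_eng)
sigma_true = 231 * (1 + 0.133) = 261.723 MPa
epsilon_true = ln(1 + epsilon_eng)
epsilon_true = ln(1 + 0.133) = 0.124869
sigma_true * epsilon_true = 261.723 * 0.124869 = 32.68 MPa


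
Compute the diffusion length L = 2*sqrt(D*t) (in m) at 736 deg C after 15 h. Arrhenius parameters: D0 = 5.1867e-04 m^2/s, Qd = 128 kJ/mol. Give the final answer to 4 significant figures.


Step 1: D = D0 * exp(-Qd/(R*T))
T = 1009.15 K
D = 5.1867e-04 * exp(-128e3 / (8.314 * 1009.15)) = 1.22812e-10 m^2/s
Step 2: L = 2*sqrt(D*t)
t = 15 h = 54000 s
L = 2*sqrt(1.22812e-10 * 54000) = 5.15e-03 m


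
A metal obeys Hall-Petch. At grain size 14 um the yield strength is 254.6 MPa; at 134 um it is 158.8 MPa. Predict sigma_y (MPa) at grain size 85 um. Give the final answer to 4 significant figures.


sigma_y = sigma0 + k / sqrt(d)
1/sqrt(d1) = 1/sqrt(1.4e-05) = 267.261;  1/sqrt(d2) = 86.3868
k = (sigma1 - sigma2) / (1/sqrt(d1) - 1/sqrt(d2)) = (254.6 - 158.8) / (267.261 - 86.3868) = 0.529649 MPa*m^0.5
sigma0 = sigma1 - k/sqrt(d1) = 254.6 - 0.529649*267.261 = 113.045 MPa
sigma_y(d3) = 113.045 + 0.529649 / sqrt(8.5e-05) = 170.5 MPa


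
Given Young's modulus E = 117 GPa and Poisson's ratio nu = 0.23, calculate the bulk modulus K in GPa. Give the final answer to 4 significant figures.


K = E / (3*(1-2*nu))
K = 117 / (3*(1-2*0.23))
K = 72.22 GPa


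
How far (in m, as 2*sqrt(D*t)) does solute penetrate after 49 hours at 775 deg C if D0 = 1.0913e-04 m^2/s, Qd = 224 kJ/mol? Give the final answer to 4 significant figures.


Step 1: D = D0 * exp(-Qd/(R*T))
T = 1048.15 K
D = 1.0913e-04 * exp(-224e3 / (8.314 * 1048.15)) = 7.49002e-16 m^2/s
Step 2: L = 2*sqrt(D*t)
t = 49 h = 176400 s
L = 2*sqrt(7.49002e-16 * 176400) = 2.299e-05 m


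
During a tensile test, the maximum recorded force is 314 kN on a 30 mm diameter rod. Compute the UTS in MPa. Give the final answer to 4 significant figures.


A0 = pi*(d/2)^2 = pi*(30/2)^2 = 706.858 mm^2
UTS = F_max / A0 = 314*1000 / 706.858
UTS = 444.2 MPa


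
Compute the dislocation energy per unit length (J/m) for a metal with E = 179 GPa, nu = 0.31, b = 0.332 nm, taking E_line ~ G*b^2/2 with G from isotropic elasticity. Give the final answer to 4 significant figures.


Step 1: G = E / (2*(1+nu))
G = 179 / (2*(1+0.31)) = 68.3206 GPa = 6.83206e+10 Pa
Step 2: E_line = G*b^2/2
b = 0.332 nm = 3.32e-10 m
E_line = 0.5 * 6.83206e+10 * (3.32e-10)^2 = 3.765e-09 J/m


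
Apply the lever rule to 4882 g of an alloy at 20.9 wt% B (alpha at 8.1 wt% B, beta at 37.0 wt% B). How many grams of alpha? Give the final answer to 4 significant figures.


f_alpha = (C_beta - C0) / (C_beta - C_alpha)
f_alpha = (37.0 - 20.9) / (37.0 - 8.1) = 0.557093
m_alpha = f_alpha * m_total = 0.557093 * 4882 = 2720 g


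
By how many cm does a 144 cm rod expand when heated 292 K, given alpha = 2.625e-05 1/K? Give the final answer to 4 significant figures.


dL = L0 * alpha * dT
dL = 144 * 2.625e-05 * 292
dL = 1.104 cm


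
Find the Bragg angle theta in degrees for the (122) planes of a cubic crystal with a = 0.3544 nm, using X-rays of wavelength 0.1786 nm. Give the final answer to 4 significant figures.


d = a / sqrt(h^2+k^2+l^2)
d = 0.3544 / sqrt(9) = 0.118133 nm
lambda = 2*d*sin(theta)  =>  sin(theta) = lambda / (2*d)
sin(theta) = 0.1786 / (2 * 0.118133) = 0.755926
theta = 49.11 deg


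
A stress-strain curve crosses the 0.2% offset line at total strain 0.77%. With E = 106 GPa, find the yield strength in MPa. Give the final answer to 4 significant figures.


Offset strain = 0.002
Elastic strain at yield = total_strain - offset = 7.7e-03 - 0.002 = 5.7e-03
sigma_y = E * elastic_strain = 106000 * 5.7e-03
sigma_y = 604.2 MPa


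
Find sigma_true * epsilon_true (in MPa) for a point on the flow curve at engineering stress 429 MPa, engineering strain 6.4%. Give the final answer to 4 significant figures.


sigma_true = sigma_eng * (1 + epsilon_eng)
sigma_true = 429 * (1 + 0.064) = 456.456 MPa
epsilon_true = ln(1 + epsilon_eng)
epsilon_true = ln(1 + 0.064) = 0.0620354
sigma_true * epsilon_true = 456.456 * 0.0620354 = 28.32 MPa


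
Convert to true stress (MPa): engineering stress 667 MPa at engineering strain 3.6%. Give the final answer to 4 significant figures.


sigma_true = sigma_eng * (1 + epsilon_eng)
sigma_true = 667 * (1 + 0.036)
sigma_true = 691 MPa


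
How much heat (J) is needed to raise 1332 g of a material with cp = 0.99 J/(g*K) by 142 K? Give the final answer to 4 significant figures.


Q = m * cp * dT
Q = 1332 * 0.99 * 142
Q = 187300 J


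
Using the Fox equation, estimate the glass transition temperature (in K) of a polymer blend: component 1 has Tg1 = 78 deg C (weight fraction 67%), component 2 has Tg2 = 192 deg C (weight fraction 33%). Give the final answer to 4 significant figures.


1/Tg = w1/Tg1 + w2/Tg2 (in Kelvin)
Tg1 = 351.15 K, Tg2 = 465.15 K
1/Tg = 0.67/351.15 + 0.33/465.15
Tg = 382 K


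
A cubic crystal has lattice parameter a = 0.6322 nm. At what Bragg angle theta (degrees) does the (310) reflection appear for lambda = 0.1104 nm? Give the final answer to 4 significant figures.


d = a / sqrt(h^2+k^2+l^2)
d = 0.6322 / sqrt(10) = 0.199919 nm
lambda = 2*d*sin(theta)  =>  sin(theta) = lambda / (2*d)
sin(theta) = 0.1104 / (2 * 0.199919) = 0.276112
theta = 16.03 deg


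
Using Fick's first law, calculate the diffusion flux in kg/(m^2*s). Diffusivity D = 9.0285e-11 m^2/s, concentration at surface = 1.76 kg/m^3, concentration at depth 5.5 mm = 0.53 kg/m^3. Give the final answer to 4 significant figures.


J = -D * (dC/dx) = D * (C1 - C2) / dx
J = 9.0285e-11 * (1.76 - 0.53) / 5.5e-03
J = 2.019e-08 kg/(m^2*s)


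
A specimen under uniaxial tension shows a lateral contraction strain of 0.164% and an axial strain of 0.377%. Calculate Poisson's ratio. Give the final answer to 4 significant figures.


nu = -epsilon_lat / epsilon_axial
Lateral strain is contraction (negative), so using magnitudes:
nu = 0.164 / 0.377
nu = 0.435


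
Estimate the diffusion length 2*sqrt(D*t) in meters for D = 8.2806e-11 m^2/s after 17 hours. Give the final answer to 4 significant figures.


t = 17 hr = 61200 s
Diffusion length = 2*sqrt(D*t)
= 2*sqrt(8.2806e-11 * 61200)
= 4.502e-03 m


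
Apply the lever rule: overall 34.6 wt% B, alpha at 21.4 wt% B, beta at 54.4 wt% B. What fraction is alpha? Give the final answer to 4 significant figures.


f_alpha = (C_beta - C0) / (C_beta - C_alpha)
f_alpha = (54.4 - 34.6) / (54.4 - 21.4)
f_alpha = 0.6


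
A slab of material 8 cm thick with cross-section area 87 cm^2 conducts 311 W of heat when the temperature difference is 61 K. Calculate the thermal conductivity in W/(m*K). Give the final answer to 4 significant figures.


k = Q*L / (A*dT)
L = 0.08 m, A = 8.7e-03 m^2
k = 311 * 0.08 / (8.7e-03 * 61)
k = 46.88 W/(m*K)


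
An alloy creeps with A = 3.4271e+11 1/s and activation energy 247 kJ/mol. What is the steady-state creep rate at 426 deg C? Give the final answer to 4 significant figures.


rate = A * exp(-Q / (R*T))
T = 426 + 273.15 = 699.15 K
rate = 3.4271e+11 * exp(-247e3 / (8.314 * 699.15))
rate = 1.204e-07 1/s


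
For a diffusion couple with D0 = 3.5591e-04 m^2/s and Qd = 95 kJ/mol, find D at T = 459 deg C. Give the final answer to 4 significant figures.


D = D0 * exp(-Qd / (R*T))
T = 732.15 K
D = 3.5591e-04 * exp(-95e3 / (8.314 * 732.15))
D = 5.935e-11 m^2/s


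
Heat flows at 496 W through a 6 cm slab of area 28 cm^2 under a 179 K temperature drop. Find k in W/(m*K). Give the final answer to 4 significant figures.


k = Q*L / (A*dT)
L = 0.06 m, A = 2.8e-03 m^2
k = 496 * 0.06 / (2.8e-03 * 179)
k = 59.38 W/(m*K)


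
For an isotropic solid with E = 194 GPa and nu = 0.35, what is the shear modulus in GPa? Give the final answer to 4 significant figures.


G = E / (2*(1+nu))
G = 194 / (2*(1+0.35))
G = 71.85 GPa


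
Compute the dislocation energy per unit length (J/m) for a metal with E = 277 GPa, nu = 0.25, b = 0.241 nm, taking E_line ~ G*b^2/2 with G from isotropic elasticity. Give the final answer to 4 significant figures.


Step 1: G = E / (2*(1+nu))
G = 277 / (2*(1+0.25)) = 110.8 GPa = 1.108e+11 Pa
Step 2: E_line = G*b^2/2
b = 0.241 nm = 2.41e-10 m
E_line = 0.5 * 1.108e+11 * (2.41e-10)^2 = 3.218e-09 J/m


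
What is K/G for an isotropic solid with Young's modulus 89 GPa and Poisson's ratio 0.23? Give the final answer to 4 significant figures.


G = E / (2*(1+nu))
G = 89 / (2*(1+0.23)) = 36.1789 GPa
K = E / (3*(1-2*nu))
K = 89 / (3*(1-2*0.23)) = 54.9383 GPa
K/G = 54.9383 / 36.1789 = 1.519


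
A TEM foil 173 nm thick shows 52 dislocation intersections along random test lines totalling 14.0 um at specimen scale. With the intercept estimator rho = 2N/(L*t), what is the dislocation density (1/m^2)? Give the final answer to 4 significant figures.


rho = 2N / (L * t)
L = 14.0 um = 1.4e-05 m, t = 173 nm = 1.73e-07 m
rho = 2 * 52 / (1.4e-05 * 1.73e-07)
rho = 4.294e+13 1/m^2


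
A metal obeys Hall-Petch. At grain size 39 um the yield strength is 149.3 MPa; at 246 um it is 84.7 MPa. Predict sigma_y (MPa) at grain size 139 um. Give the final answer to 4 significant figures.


sigma_y = sigma0 + k / sqrt(d)
1/sqrt(d1) = 1/sqrt(3.9e-05) = 160.128;  1/sqrt(d2) = 63.7577
k = (sigma1 - sigma2) / (1/sqrt(d1) - 1/sqrt(d2)) = (149.3 - 84.7) / (160.128 - 63.7577) = 0.67033 MPa*m^0.5
sigma0 = sigma1 - k/sqrt(d1) = 149.3 - 0.67033*160.128 = 41.9613 MPa
sigma_y(d3) = 41.9613 + 0.67033 / sqrt(1.39e-04) = 98.82 MPa


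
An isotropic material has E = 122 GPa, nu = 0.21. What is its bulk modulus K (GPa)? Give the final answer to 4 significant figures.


K = E / (3*(1-2*nu))
K = 122 / (3*(1-2*0.21))
K = 70.11 GPa


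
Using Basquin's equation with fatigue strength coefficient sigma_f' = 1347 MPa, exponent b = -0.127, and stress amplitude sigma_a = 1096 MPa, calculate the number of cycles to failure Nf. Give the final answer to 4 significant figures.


sigma_a = sigma_f' * (2*Nf)^b
2*Nf = (sigma_a / sigma_f')^(1/b)
2*Nf = (1096 / 1347)^(1/-0.127)
2*Nf = 5.07193
Nf = 2.536 cycles


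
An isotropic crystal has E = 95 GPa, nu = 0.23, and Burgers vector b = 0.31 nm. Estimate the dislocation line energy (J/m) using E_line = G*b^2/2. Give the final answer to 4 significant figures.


Step 1: G = E / (2*(1+nu))
G = 95 / (2*(1+0.23)) = 38.6179 GPa = 3.86179e+10 Pa
Step 2: E_line = G*b^2/2
b = 0.31 nm = 3.1e-10 m
E_line = 0.5 * 3.86179e+10 * (3.1e-10)^2 = 1.856e-09 J/m


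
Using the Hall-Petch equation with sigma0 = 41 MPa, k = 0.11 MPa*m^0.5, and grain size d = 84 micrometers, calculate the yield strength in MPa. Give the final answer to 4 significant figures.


sigma_y = sigma0 + k / sqrt(d)
d = 84 um = 8.4e-05 m
sigma_y = 41 + 0.11 / sqrt(8.4e-05)
sigma_y = 53 MPa


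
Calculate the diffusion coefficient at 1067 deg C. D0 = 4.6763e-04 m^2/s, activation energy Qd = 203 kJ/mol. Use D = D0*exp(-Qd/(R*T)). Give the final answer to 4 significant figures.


D = D0 * exp(-Qd / (R*T))
T = 1340.15 K
D = 4.6763e-04 * exp(-203e3 / (8.314 * 1340.15))
D = 5.719e-12 m^2/s


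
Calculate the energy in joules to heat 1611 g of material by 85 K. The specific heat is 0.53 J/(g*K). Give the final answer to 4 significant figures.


Q = m * cp * dT
Q = 1611 * 0.53 * 85
Q = 72580 J


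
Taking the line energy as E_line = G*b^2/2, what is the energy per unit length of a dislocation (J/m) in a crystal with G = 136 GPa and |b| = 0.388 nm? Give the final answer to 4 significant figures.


E = G*b^2/2
b = 0.388 nm = 3.88e-10 m
G = 136 GPa = 1.36e+11 Pa
E = 0.5 * 1.36e+11 * (3.88e-10)^2
E = 1.024e-08 J/m


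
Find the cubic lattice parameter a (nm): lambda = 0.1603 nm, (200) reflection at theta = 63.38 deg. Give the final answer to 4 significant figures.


d = lambda / (2*sin(theta))
d = 0.1603 / (2*sin(63.38 deg))
d = 0.0896535 nm
a = d * sqrt(h^2+k^2+l^2) = 0.0896535 * sqrt(4)
a = 0.1793 nm


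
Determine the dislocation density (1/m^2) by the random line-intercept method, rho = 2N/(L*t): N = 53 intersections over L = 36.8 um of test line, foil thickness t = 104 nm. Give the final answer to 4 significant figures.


rho = 2N / (L * t)
L = 36.8 um = 3.68e-05 m, t = 104 nm = 1.04e-07 m
rho = 2 * 53 / (3.68e-05 * 1.04e-07)
rho = 2.77e+13 1/m^2


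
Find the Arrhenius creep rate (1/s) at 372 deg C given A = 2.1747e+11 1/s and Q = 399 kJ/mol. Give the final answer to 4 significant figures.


rate = A * exp(-Q / (R*T))
T = 372 + 273.15 = 645.15 K
rate = 2.1747e+11 * exp(-399e3 / (8.314 * 645.15))
rate = 1.074e-21 1/s


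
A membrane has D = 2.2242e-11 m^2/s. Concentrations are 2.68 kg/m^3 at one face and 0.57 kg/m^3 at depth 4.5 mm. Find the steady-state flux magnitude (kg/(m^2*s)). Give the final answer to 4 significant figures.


J = -D * (dC/dx) = D * (C1 - C2) / dx
J = 2.2242e-11 * (2.68 - 0.57) / 4.5e-03
J = 1.043e-08 kg/(m^2*s)


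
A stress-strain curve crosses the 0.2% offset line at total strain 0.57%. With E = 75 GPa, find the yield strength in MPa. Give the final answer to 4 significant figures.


Offset strain = 0.002
Elastic strain at yield = total_strain - offset = 5.7e-03 - 0.002 = 3.7e-03
sigma_y = E * elastic_strain = 75000 * 3.7e-03
sigma_y = 277.5 MPa


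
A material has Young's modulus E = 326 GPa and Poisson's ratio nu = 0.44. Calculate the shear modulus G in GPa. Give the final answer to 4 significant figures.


G = E / (2*(1+nu))
G = 326 / (2*(1+0.44))
G = 113.2 GPa


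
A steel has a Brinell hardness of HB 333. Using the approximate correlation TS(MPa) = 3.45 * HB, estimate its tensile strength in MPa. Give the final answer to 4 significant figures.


TS (MPa) = 3.45 * HB
TS = 3.45 * 333
TS = 1149 MPa


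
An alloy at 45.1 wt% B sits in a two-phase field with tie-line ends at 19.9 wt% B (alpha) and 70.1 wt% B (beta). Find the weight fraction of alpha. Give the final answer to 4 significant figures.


f_alpha = (C_beta - C0) / (C_beta - C_alpha)
f_alpha = (70.1 - 45.1) / (70.1 - 19.9)
f_alpha = 0.498


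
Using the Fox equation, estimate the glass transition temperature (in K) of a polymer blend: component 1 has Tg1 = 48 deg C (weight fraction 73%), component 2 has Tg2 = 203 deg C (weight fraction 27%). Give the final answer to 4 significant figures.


1/Tg = w1/Tg1 + w2/Tg2 (in Kelvin)
Tg1 = 321.15 K, Tg2 = 476.15 K
1/Tg = 0.73/321.15 + 0.27/476.15
Tg = 352.1 K


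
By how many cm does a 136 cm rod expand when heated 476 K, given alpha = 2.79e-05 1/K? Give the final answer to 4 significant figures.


dL = L0 * alpha * dT
dL = 136 * 2.79e-05 * 476
dL = 1.806 cm


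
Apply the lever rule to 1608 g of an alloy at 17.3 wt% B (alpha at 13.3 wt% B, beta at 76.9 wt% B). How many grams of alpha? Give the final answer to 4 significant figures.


f_alpha = (C_beta - C0) / (C_beta - C_alpha)
f_alpha = (76.9 - 17.3) / (76.9 - 13.3) = 0.937107
m_alpha = f_alpha * m_total = 0.937107 * 1608 = 1507 g


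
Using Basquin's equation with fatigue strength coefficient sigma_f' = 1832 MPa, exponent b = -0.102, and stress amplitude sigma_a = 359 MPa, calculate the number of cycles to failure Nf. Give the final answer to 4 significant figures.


sigma_a = sigma_f' * (2*Nf)^b
2*Nf = (sigma_a / sigma_f')^(1/b)
2*Nf = (359 / 1832)^(1/-0.102)
2*Nf = 8.70001e+06
Nf = 4.35e+06 cycles


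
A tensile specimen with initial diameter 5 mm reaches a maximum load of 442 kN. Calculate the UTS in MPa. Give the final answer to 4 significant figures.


A0 = pi*(d/2)^2 = pi*(5/2)^2 = 19.635 mm^2
UTS = F_max / A0 = 442*1000 / 19.635
UTS = 22510 MPa


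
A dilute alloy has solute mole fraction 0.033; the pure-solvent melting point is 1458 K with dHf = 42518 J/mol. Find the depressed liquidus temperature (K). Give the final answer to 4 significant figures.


dT = R*Tm^2*x / dHf
dT = 8.314 * 1458^2 * 0.033 / 42518
dT = 13.7172 K
T_new = 1458 - 13.7172 = 1444 K


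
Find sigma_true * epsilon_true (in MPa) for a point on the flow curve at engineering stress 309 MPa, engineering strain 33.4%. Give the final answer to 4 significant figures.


sigma_true = sigma_eng * (1 + epsilon_eng)
sigma_true = 309 * (1 + 0.334) = 412.206 MPa
epsilon_true = ln(1 + epsilon_eng)
epsilon_true = ln(1 + 0.334) = 0.288182
sigma_true * epsilon_true = 412.206 * 0.288182 = 118.8 MPa


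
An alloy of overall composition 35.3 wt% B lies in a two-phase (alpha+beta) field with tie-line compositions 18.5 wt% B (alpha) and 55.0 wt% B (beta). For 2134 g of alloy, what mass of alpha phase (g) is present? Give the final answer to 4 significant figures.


f_alpha = (C_beta - C0) / (C_beta - C_alpha)
f_alpha = (55.0 - 35.3) / (55.0 - 18.5) = 0.539726
m_alpha = f_alpha * m_total = 0.539726 * 2134 = 1152 g


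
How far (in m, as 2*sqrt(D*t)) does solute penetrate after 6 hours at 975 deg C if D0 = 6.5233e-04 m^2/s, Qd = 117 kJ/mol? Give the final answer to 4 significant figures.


Step 1: D = D0 * exp(-Qd/(R*T))
T = 1248.15 K
D = 6.5233e-04 * exp(-117e3 / (8.314 * 1248.15)) = 8.27716e-09 m^2/s
Step 2: L = 2*sqrt(D*t)
t = 6 h = 21600 s
L = 2*sqrt(8.27716e-09 * 21600) = 0.02674 m


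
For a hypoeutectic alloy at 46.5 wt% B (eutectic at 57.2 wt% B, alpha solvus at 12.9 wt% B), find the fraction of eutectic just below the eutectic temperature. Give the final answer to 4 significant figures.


f_primary = (C_e - C0) / (C_e - C_alpha_max)
f_primary = (57.2 - 46.5) / (57.2 - 12.9)
f_primary = 0.241535
f_eutectic = 1 - 0.241535 = 0.7585


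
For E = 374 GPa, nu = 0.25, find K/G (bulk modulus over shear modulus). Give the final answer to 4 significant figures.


G = E / (2*(1+nu))
G = 374 / (2*(1+0.25)) = 149.6 GPa
K = E / (3*(1-2*nu))
K = 374 / (3*(1-2*0.25)) = 249.333 GPa
K/G = 249.333 / 149.6 = 1.667


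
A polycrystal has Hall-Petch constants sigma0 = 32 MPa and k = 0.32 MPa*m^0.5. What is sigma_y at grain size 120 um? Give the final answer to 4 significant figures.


sigma_y = sigma0 + k / sqrt(d)
d = 120 um = 1.2e-04 m
sigma_y = 32 + 0.32 / sqrt(1.2e-04)
sigma_y = 61.21 MPa


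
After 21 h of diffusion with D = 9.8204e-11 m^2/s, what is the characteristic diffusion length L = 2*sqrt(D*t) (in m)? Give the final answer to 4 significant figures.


t = 21 hr = 75600 s
Diffusion length = 2*sqrt(D*t)
= 2*sqrt(9.8204e-11 * 75600)
= 5.449e-03 m


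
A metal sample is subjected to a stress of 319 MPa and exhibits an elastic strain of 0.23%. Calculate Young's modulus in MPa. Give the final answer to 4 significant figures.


E = sigma / epsilon
epsilon = 0.23% = 2.3e-03
E = 319 / 2.3e-03
E = 138700 MPa


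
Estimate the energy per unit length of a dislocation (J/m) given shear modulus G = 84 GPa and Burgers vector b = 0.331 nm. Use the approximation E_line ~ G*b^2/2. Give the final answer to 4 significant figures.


E = G*b^2/2
b = 0.331 nm = 3.31e-10 m
G = 84 GPa = 8.4e+10 Pa
E = 0.5 * 8.4e+10 * (3.31e-10)^2
E = 4.602e-09 J/m


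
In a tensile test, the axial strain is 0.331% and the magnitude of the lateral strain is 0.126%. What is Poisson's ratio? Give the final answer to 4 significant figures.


nu = -epsilon_lat / epsilon_axial
Lateral strain is contraction (negative), so using magnitudes:
nu = 0.126 / 0.331
nu = 0.3807


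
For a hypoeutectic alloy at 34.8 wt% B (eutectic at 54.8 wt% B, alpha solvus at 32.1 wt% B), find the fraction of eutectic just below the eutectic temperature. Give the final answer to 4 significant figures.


f_primary = (C_e - C0) / (C_e - C_alpha_max)
f_primary = (54.8 - 34.8) / (54.8 - 32.1)
f_primary = 0.881057
f_eutectic = 1 - 0.881057 = 0.1189


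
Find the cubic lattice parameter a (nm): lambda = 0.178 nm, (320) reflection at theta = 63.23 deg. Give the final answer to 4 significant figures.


d = lambda / (2*sin(theta))
d = 0.178 / (2*sin(63.23 deg))
d = 0.0996839 nm
a = d * sqrt(h^2+k^2+l^2) = 0.0996839 * sqrt(13)
a = 0.3594 nm


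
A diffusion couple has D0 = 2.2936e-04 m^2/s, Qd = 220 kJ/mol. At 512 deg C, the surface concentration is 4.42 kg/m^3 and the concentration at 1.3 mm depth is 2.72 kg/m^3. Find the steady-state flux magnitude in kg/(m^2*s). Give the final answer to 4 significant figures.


Step 1: D = D0 * exp(-Qd/(R*T))
T = 512 + 273.15 = 785.15 K
D = 2.2936e-04 * exp(-220e3 / (8.314 * 785.15)) = 5.29393e-19 m^2/s
Step 2: J = D * (C1 - C2) / dx
J = 5.29393e-19 * (4.42 - 2.72) / 1.3e-03
J = 6.923e-16 kg/(m^2*s)


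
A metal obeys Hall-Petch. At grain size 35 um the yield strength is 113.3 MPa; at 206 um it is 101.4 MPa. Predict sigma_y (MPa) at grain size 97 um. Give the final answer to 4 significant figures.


sigma_y = sigma0 + k / sqrt(d)
1/sqrt(d1) = 1/sqrt(3.5e-05) = 169.031;  1/sqrt(d2) = 69.6733
k = (sigma1 - sigma2) / (1/sqrt(d1) - 1/sqrt(d2)) = (113.3 - 101.4) / (169.031 - 69.6733) = 0.119769 MPa*m^0.5
sigma0 = sigma1 - k/sqrt(d1) = 113.3 - 0.119769*169.031 = 93.0553 MPa
sigma_y(d3) = 93.0553 + 0.119769 / sqrt(9.7e-05) = 105.2 MPa


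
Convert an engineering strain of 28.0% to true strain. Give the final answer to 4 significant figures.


epsilon_true = ln(1 + epsilon_eng)
epsilon_true = ln(1 + 0.28)
epsilon_true = 0.2469


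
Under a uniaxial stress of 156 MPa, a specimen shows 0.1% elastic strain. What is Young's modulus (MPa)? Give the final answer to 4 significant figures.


E = sigma / epsilon
epsilon = 0.1% = 1e-03
E = 156 / 1e-03
E = 156000 MPa


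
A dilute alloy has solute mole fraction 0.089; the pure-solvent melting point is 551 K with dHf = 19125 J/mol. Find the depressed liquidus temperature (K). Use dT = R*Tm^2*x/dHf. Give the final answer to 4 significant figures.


dT = R*Tm^2*x / dHf
dT = 8.314 * 551^2 * 0.089 / 19125
dT = 11.7463 K
T_new = 551 - 11.7463 = 539.3 K


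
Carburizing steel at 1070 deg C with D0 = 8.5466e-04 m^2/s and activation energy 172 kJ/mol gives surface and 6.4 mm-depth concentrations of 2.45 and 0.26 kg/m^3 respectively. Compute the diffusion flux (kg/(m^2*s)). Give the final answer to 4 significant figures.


Step 1: D = D0 * exp(-Qd/(R*T))
T = 1070 + 273.15 = 1343.15 K
D = 8.5466e-04 * exp(-172e3 / (8.314 * 1343.15)) = 1.74796e-10 m^2/s
Step 2: J = D * (C1 - C2) / dx
J = 1.74796e-10 * (2.45 - 0.26) / 6.4e-03
J = 5.981e-08 kg/(m^2*s)


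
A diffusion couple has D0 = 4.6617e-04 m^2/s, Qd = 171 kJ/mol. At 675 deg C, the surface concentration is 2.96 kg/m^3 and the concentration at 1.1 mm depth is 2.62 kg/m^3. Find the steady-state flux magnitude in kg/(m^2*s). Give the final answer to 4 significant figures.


Step 1: D = D0 * exp(-Qd/(R*T))
T = 675 + 273.15 = 948.15 K
D = 4.6617e-04 * exp(-171e3 / (8.314 * 948.15)) = 1.76858e-13 m^2/s
Step 2: J = D * (C1 - C2) / dx
J = 1.76858e-13 * (2.96 - 2.62) / 1.1e-03
J = 5.467e-11 kg/(m^2*s)


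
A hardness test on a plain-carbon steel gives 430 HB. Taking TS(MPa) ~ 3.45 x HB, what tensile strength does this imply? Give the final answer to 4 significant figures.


TS (MPa) = 3.45 * HB
TS = 3.45 * 430
TS = 1484 MPa


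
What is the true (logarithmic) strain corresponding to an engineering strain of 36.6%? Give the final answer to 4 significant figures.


epsilon_true = ln(1 + epsilon_eng)
epsilon_true = ln(1 + 0.366)
epsilon_true = 0.3119


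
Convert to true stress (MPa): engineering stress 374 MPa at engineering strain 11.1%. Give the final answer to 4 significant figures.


sigma_true = sigma_eng * (1 + epsilon_eng)
sigma_true = 374 * (1 + 0.111)
sigma_true = 415.5 MPa


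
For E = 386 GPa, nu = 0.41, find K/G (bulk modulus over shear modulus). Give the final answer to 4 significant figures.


G = E / (2*(1+nu))
G = 386 / (2*(1+0.41)) = 136.879 GPa
K = E / (3*(1-2*nu))
K = 386 / (3*(1-2*0.41)) = 714.815 GPa
K/G = 714.815 / 136.879 = 5.222


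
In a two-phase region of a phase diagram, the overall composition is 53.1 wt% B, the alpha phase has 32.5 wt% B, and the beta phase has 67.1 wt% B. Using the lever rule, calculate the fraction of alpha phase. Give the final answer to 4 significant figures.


f_alpha = (C_beta - C0) / (C_beta - C_alpha)
f_alpha = (67.1 - 53.1) / (67.1 - 32.5)
f_alpha = 0.4046


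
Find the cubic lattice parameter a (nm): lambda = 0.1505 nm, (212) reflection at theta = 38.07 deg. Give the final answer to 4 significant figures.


d = lambda / (2*sin(theta))
d = 0.1505 / (2*sin(38.07 deg))
d = 0.122036 nm
a = d * sqrt(h^2+k^2+l^2) = 0.122036 * sqrt(9)
a = 0.3661 nm


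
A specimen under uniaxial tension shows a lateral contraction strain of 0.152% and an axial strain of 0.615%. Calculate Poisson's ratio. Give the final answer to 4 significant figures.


nu = -epsilon_lat / epsilon_axial
Lateral strain is contraction (negative), so using magnitudes:
nu = 0.152 / 0.615
nu = 0.2472


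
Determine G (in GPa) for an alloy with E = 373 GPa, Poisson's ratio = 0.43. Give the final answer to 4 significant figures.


G = E / (2*(1+nu))
G = 373 / (2*(1+0.43))
G = 130.4 GPa


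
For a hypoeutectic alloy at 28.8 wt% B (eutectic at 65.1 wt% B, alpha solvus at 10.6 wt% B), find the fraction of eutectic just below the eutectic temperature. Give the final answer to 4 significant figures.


f_primary = (C_e - C0) / (C_e - C_alpha_max)
f_primary = (65.1 - 28.8) / (65.1 - 10.6)
f_primary = 0.666055
f_eutectic = 1 - 0.666055 = 0.3339


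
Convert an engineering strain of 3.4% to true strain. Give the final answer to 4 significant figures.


epsilon_true = ln(1 + epsilon_eng)
epsilon_true = ln(1 + 0.034)
epsilon_true = 0.03343


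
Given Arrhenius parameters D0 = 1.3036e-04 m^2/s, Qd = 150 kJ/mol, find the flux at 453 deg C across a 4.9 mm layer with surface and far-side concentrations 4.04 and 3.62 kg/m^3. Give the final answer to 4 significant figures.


Step 1: D = D0 * exp(-Qd/(R*T))
T = 453 + 273.15 = 726.15 K
D = 1.3036e-04 * exp(-150e3 / (8.314 * 726.15)) = 2.11204e-15 m^2/s
Step 2: J = D * (C1 - C2) / dx
J = 2.11204e-15 * (4.04 - 3.62) / 4.9e-03
J = 1.81e-13 kg/(m^2*s)


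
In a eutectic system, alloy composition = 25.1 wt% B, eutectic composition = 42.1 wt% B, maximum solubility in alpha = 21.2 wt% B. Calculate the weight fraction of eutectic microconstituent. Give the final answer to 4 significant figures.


f_primary = (C_e - C0) / (C_e - C_alpha_max)
f_primary = (42.1 - 25.1) / (42.1 - 21.2)
f_primary = 0.813397
f_eutectic = 1 - 0.813397 = 0.1866


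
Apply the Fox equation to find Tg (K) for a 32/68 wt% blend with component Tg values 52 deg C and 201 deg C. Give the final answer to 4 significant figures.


1/Tg = w1/Tg1 + w2/Tg2 (in Kelvin)
Tg1 = 325.15 K, Tg2 = 474.15 K
1/Tg = 0.32/325.15 + 0.68/474.15
Tg = 413.5 K


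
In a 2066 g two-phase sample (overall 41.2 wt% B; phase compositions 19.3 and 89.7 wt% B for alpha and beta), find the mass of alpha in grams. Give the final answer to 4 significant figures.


f_alpha = (C_beta - C0) / (C_beta - C_alpha)
f_alpha = (89.7 - 41.2) / (89.7 - 19.3) = 0.68892
m_alpha = f_alpha * m_total = 0.68892 * 2066 = 1423 g


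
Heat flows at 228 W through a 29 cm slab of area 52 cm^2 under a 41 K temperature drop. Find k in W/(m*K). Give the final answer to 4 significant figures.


k = Q*L / (A*dT)
L = 0.29 m, A = 5.2e-03 m^2
k = 228 * 0.29 / (5.2e-03 * 41)
k = 310.1 W/(m*K)


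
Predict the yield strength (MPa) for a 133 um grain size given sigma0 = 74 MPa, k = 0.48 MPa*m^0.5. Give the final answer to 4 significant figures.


sigma_y = sigma0 + k / sqrt(d)
d = 133 um = 1.33e-04 m
sigma_y = 74 + 0.48 / sqrt(1.33e-04)
sigma_y = 115.6 MPa


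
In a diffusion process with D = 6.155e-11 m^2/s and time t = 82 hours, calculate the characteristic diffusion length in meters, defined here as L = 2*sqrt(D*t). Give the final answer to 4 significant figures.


t = 82 hr = 295200 s
Diffusion length = 2*sqrt(D*t)
= 2*sqrt(6.155e-11 * 295200)
= 8.525e-03 m


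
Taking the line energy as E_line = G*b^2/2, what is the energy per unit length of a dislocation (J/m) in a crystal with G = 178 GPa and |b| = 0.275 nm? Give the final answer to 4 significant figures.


E = G*b^2/2
b = 0.275 nm = 2.75e-10 m
G = 178 GPa = 1.78e+11 Pa
E = 0.5 * 1.78e+11 * (2.75e-10)^2
E = 6.731e-09 J/m


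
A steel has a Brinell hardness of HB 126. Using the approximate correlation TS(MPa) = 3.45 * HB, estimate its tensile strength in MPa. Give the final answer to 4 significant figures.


TS (MPa) = 3.45 * HB
TS = 3.45 * 126
TS = 434.7 MPa


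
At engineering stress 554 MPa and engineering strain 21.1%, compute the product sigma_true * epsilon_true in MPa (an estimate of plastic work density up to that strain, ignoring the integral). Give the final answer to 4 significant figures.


sigma_true = sigma_eng * (1 + epsilon_eng)
sigma_true = 554 * (1 + 0.211) = 670.894 MPa
epsilon_true = ln(1 + epsilon_eng)
epsilon_true = ln(1 + 0.211) = 0.191446
sigma_true * epsilon_true = 670.894 * 0.191446 = 128.4 MPa


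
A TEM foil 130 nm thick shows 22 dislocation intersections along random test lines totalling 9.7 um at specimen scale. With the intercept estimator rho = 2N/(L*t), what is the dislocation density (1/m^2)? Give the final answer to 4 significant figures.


rho = 2N / (L * t)
L = 9.7 um = 9.7e-06 m, t = 130 nm = 1.3e-07 m
rho = 2 * 22 / (9.7e-06 * 1.3e-07)
rho = 3.489e+13 1/m^2


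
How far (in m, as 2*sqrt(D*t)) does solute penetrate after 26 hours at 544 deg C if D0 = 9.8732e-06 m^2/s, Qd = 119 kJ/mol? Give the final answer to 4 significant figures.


Step 1: D = D0 * exp(-Qd/(R*T))
T = 817.15 K
D = 9.8732e-06 * exp(-119e3 / (8.314 * 817.15)) = 2.43979e-13 m^2/s
Step 2: L = 2*sqrt(D*t)
t = 26 h = 93600 s
L = 2*sqrt(2.43979e-13 * 93600) = 3.022e-04 m


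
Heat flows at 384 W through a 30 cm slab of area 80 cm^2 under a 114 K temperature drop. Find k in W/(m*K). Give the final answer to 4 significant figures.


k = Q*L / (A*dT)
L = 0.3 m, A = 8e-03 m^2
k = 384 * 0.3 / (8e-03 * 114)
k = 126.3 W/(m*K)


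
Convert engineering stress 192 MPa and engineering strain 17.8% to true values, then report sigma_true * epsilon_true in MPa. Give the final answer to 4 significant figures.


sigma_true = sigma_eng * (1 + epsilon_eng)
sigma_true = 192 * (1 + 0.178) = 226.176 MPa
epsilon_true = ln(1 + epsilon_eng)
epsilon_true = ln(1 + 0.178) = 0.163818
sigma_true * epsilon_true = 226.176 * 0.163818 = 37.05 MPa


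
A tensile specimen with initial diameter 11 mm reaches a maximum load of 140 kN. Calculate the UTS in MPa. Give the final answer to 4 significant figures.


A0 = pi*(d/2)^2 = pi*(11/2)^2 = 95.0332 mm^2
UTS = F_max / A0 = 140*1000 / 95.0332
UTS = 1473 MPa


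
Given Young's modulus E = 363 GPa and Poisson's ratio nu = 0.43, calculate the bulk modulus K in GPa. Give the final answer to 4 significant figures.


K = E / (3*(1-2*nu))
K = 363 / (3*(1-2*0.43))
K = 864.3 GPa


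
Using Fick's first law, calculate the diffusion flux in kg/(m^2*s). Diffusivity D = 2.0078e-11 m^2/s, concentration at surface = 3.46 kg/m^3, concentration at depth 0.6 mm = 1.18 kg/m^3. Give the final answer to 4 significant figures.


J = -D * (dC/dx) = D * (C1 - C2) / dx
J = 2.0078e-11 * (3.46 - 1.18) / 6e-04
J = 7.63e-08 kg/(m^2*s)


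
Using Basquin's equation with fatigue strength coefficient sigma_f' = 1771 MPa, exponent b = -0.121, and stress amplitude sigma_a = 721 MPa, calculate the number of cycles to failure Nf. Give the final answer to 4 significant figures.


sigma_a = sigma_f' * (2*Nf)^b
2*Nf = (sigma_a / sigma_f')^(1/b)
2*Nf = (721 / 1771)^(1/-0.121)
2*Nf = 1680.67
Nf = 840.3 cycles


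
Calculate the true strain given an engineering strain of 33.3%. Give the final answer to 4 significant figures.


epsilon_true = ln(1 + epsilon_eng)
epsilon_true = ln(1 + 0.333)
epsilon_true = 0.2874


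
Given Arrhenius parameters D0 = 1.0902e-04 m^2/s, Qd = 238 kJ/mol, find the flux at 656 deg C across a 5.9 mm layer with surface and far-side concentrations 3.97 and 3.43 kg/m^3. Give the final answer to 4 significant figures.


Step 1: D = D0 * exp(-Qd/(R*T))
T = 656 + 273.15 = 929.15 K
D = 1.0902e-04 * exp(-238e3 / (8.314 * 929.15)) = 4.54171e-18 m^2/s
Step 2: J = D * (C1 - C2) / dx
J = 4.54171e-18 * (3.97 - 3.43) / 5.9e-03
J = 4.157e-16 kg/(m^2*s)


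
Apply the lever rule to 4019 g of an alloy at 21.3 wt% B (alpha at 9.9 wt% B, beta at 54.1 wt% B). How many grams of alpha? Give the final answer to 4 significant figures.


f_alpha = (C_beta - C0) / (C_beta - C_alpha)
f_alpha = (54.1 - 21.3) / (54.1 - 9.9) = 0.742081
m_alpha = f_alpha * m_total = 0.742081 * 4019 = 2982 g


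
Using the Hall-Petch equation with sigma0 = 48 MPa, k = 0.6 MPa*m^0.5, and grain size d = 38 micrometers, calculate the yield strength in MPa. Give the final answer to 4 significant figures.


sigma_y = sigma0 + k / sqrt(d)
d = 38 um = 3.8e-05 m
sigma_y = 48 + 0.6 / sqrt(3.8e-05)
sigma_y = 145.3 MPa


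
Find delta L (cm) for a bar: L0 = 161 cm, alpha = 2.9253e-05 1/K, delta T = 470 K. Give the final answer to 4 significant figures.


dL = L0 * alpha * dT
dL = 161 * 2.9253e-05 * 470
dL = 2.214 cm


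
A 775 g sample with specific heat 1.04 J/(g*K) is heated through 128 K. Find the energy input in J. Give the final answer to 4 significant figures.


Q = m * cp * dT
Q = 775 * 1.04 * 128
Q = 103200 J


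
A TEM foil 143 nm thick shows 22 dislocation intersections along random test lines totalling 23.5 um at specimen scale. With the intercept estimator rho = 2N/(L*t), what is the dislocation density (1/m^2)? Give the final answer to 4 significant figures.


rho = 2N / (L * t)
L = 23.5 um = 2.35e-05 m, t = 143 nm = 1.43e-07 m
rho = 2 * 22 / (2.35e-05 * 1.43e-07)
rho = 1.309e+13 1/m^2


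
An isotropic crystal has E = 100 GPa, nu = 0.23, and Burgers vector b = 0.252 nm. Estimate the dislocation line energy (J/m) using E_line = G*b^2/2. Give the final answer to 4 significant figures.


Step 1: G = E / (2*(1+nu))
G = 100 / (2*(1+0.23)) = 40.6504 GPa = 4.06504e+10 Pa
Step 2: E_line = G*b^2/2
b = 0.252 nm = 2.52e-10 m
E_line = 0.5 * 4.06504e+10 * (2.52e-10)^2 = 1.291e-09 J/m


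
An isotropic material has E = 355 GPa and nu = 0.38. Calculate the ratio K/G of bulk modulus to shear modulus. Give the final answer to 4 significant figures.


G = E / (2*(1+nu))
G = 355 / (2*(1+0.38)) = 128.623 GPa
K = E / (3*(1-2*nu))
K = 355 / (3*(1-2*0.38)) = 493.056 GPa
K/G = 493.056 / 128.623 = 3.833


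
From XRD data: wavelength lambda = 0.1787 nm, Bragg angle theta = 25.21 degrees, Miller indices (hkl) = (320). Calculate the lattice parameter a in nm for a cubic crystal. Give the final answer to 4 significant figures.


d = lambda / (2*sin(theta))
d = 0.1787 / (2*sin(25.21 deg))
d = 0.209773 nm
a = d * sqrt(h^2+k^2+l^2) = 0.209773 * sqrt(13)
a = 0.7563 nm


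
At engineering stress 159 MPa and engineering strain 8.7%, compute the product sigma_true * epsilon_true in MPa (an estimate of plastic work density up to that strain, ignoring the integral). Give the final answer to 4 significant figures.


sigma_true = sigma_eng * (1 + epsilon_eng)
sigma_true = 159 * (1 + 0.087) = 172.833 MPa
epsilon_true = ln(1 + epsilon_eng)
epsilon_true = ln(1 + 0.087) = 0.0834216
sigma_true * epsilon_true = 172.833 * 0.0834216 = 14.42 MPa


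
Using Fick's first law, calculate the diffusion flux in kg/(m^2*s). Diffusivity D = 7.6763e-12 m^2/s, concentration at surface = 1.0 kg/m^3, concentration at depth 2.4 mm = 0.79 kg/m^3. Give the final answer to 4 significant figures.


J = -D * (dC/dx) = D * (C1 - C2) / dx
J = 7.6763e-12 * (1.0 - 0.79) / 2.4e-03
J = 6.717e-10 kg/(m^2*s)


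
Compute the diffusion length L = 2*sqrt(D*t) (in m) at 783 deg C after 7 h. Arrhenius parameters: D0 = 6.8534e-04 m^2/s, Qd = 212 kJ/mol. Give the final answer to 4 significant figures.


Step 1: D = D0 * exp(-Qd/(R*T))
T = 1056.15 K
D = 6.8534e-04 * exp(-212e3 / (8.314 * 1056.15)) = 2.24139e-14 m^2/s
Step 2: L = 2*sqrt(D*t)
t = 7 h = 25200 s
L = 2*sqrt(2.24139e-14 * 25200) = 4.753e-05 m


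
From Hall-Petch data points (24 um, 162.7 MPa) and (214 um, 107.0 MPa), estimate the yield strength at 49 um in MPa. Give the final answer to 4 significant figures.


sigma_y = sigma0 + k / sqrt(d)
1/sqrt(d1) = 1/sqrt(2.4e-05) = 204.124;  1/sqrt(d2) = 68.3586
k = (sigma1 - sigma2) / (1/sqrt(d1) - 1/sqrt(d2)) = (162.7 - 107.0) / (204.124 - 68.3586) = 0.410266 MPa*m^0.5
sigma0 = sigma1 - k/sqrt(d1) = 162.7 - 0.410266*204.124 = 78.9548 MPa
sigma_y(d3) = 78.9548 + 0.410266 / sqrt(4.9e-05) = 137.6 MPa


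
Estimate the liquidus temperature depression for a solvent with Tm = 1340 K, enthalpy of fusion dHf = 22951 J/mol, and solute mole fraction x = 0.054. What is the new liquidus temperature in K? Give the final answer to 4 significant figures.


dT = R*Tm^2*x / dHf
dT = 8.314 * 1340^2 * 0.054 / 22951
dT = 35.1246 K
T_new = 1340 - 35.1246 = 1305 K


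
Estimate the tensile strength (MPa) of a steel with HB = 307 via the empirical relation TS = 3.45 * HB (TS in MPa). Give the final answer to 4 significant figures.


TS (MPa) = 3.45 * HB
TS = 3.45 * 307
TS = 1059 MPa


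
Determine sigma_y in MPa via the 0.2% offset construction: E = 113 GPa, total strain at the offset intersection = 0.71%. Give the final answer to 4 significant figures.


Offset strain = 0.002
Elastic strain at yield = total_strain - offset = 7.1e-03 - 0.002 = 5.1e-03
sigma_y = E * elastic_strain = 113000 * 5.1e-03
sigma_y = 576.3 MPa


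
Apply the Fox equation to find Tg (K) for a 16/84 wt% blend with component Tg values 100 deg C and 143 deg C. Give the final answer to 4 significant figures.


1/Tg = w1/Tg1 + w2/Tg2 (in Kelvin)
Tg1 = 373.15 K, Tg2 = 416.15 K
1/Tg = 0.16/373.15 + 0.84/416.15
Tg = 408.6 K


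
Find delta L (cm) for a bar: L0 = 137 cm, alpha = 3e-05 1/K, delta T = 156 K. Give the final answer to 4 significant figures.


dL = L0 * alpha * dT
dL = 137 * 3e-05 * 156
dL = 0.6412 cm
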